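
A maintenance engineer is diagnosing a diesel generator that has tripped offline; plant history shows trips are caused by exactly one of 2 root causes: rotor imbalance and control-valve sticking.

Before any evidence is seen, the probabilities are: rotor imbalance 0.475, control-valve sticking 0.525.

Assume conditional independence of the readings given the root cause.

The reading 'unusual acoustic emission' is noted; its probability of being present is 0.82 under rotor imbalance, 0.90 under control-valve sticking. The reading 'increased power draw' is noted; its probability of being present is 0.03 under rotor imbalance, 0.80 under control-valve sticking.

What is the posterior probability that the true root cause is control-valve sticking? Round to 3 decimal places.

For each hypothesis, the unnormalized posterior weight is prior × product of the reading likelihoods:
  rotor imbalance: 0.475 × 0.82 × 0.03 = 0.011685
  control-valve sticking: 0.525 × 0.90 × 0.80 = 0.378
The unnormalized weights sum to 0.38969.
P(control-valve sticking | evidence) = 0.378 / 0.38969 ≈ 0.970.

0.970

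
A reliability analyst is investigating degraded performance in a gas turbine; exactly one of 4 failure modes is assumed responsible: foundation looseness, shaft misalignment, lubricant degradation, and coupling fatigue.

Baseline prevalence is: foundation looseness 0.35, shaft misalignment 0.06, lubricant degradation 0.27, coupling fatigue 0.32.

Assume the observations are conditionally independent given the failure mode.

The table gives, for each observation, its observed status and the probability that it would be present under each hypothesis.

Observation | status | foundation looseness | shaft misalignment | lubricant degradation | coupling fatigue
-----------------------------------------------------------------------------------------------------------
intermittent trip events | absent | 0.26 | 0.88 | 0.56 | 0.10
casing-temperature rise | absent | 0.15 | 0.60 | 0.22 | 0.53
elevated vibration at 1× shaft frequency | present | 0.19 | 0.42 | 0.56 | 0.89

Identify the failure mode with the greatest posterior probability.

For each hypothesis, the unnormalized posterior weight is prior × product of the observation likelihoods (using 1 − P(present | H) for each absent observation):
  foundation looseness: 0.35 × (1 − 0.26) × (1 − 0.15) × 0.19 = 0.041829
  shaft misalignment: 0.06 × (1 − 0.88) × (1 − 0.60) × 0.42 = 0.0012096
  lubricant degradation: 0.27 × (1 − 0.56) × (1 − 0.22) × 0.56 = 0.051892
  coupling fatigue: 0.32 × (1 − 0.10) × (1 − 0.53) × 0.89 = 0.12047
Normalizing constant Z = 0.041829 + 0.0012096 + 0.051892 + 0.12047 = 0.2154.
P(foundation looseness | evidence) ≈ 0.041829 / 0.2154 ≈ 0.194
P(shaft misalignment | evidence) ≈ 0.0012096 / 0.2154 ≈ 0.006
P(lubricant degradation | evidence) ≈ 0.051892 / 0.2154 ≈ 0.241
P(coupling fatigue | evidence) ≈ 0.12047 / 0.2154 ≈ 0.559
The largest is 0.559, so coupling fatigue is most probable.

coupling fatigue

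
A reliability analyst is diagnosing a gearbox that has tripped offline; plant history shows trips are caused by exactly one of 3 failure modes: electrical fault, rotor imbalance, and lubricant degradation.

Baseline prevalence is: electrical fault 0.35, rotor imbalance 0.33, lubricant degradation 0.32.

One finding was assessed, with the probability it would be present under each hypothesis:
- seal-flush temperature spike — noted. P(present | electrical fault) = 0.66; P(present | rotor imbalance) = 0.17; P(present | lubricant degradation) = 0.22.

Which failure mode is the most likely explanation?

electrical fault

By Bayes' rule, the unnormalized weight for each hypothesis is prior × likelihood:
  electrical fault: 0.35 × 0.66 = 0.231
  rotor imbalance: 0.33 × 0.17 = 0.0561
  lubricant degradation: 0.32 × 0.22 = 0.0704
Marginal likelihood of the evidence = 0.3575.
P(electrical fault | evidence) ≈ 0.231 / 0.3575 ≈ 0.646
P(rotor imbalance | evidence) ≈ 0.0561 / 0.3575 ≈ 0.157
P(lubricant degradation | evidence) ≈ 0.0704 / 0.3575 ≈ 0.197
The largest is 0.646, so electrical fault is most probable.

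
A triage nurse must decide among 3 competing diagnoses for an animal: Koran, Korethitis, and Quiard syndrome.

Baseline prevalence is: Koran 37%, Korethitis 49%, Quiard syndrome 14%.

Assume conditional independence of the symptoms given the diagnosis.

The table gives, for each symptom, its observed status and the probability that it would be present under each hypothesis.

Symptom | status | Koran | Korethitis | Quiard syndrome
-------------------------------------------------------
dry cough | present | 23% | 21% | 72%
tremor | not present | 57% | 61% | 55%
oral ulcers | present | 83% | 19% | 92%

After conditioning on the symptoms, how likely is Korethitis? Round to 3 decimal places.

By Bayes' rule with conditional independence, the unnormalized weight for each hypothesis is prior × ∏ likelihoods (using 1 − P(present | H) for each absent symptom):
  Koran: 0.37 × 0.23 × (1 − 0.57) × 0.83 = 0.030372
  Korethitis: 0.49 × 0.21 × (1 − 0.61) × 0.19 = 0.0076249
  Quiard syndrome: 0.14 × 0.72 × (1 − 0.55) × 0.92 = 0.041731
Normalizing constant Z = 0.030372 + 0.0076249 + 0.041731 = 0.079728.
P(Korethitis | evidence) = 0.0076249 / 0.079728 ≈ 0.096.

0.096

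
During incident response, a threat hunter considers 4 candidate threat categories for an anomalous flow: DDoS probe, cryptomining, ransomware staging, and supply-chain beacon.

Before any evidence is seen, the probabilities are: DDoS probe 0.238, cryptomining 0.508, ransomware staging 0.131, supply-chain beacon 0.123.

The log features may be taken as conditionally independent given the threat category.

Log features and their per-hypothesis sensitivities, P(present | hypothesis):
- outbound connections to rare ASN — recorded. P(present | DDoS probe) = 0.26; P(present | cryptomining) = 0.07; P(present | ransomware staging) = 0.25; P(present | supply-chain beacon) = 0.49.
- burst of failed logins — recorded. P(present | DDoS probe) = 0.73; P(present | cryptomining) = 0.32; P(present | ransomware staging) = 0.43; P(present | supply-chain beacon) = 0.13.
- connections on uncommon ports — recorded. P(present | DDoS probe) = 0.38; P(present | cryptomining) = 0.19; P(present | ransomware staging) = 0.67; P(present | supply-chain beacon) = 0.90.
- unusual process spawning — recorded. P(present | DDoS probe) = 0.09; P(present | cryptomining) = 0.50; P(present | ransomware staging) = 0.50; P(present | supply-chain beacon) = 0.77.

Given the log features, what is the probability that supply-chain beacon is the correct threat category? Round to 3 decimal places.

0.425

Multiply each prior by the joint likelihood of the log feature pattern:
  DDoS probe: 0.238 × 0.26 × 0.73 × 0.38 × 0.09 = 0.0015449
  cryptomining: 0.508 × 0.07 × 0.32 × 0.19 × 0.50 = 0.001081
  ransomware staging: 0.131 × 0.25 × 0.43 × 0.67 × 0.50 = 0.0047176
  supply-chain beacon: 0.123 × 0.49 × 0.13 × 0.90 × 0.77 = 0.0054297
Normalizing constant Z = 0.0015449 + 0.001081 + 0.0047176 + 0.0054297 = 0.012773.
P(supply-chain beacon | evidence) = 0.0054297 / 0.012773 ≈ 0.425.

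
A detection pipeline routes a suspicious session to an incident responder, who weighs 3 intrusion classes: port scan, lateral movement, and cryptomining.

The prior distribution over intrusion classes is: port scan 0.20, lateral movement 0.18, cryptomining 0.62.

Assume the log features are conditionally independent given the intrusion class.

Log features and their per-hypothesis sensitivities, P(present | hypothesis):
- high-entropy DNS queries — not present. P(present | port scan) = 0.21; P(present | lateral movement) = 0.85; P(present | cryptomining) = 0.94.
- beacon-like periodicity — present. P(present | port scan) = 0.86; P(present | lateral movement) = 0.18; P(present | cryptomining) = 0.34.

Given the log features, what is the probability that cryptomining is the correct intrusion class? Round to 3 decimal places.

0.082

By Bayes' rule with conditional independence, the unnormalized weight for each hypothesis is prior × ∏ likelihoods (using 1 − P(present | H) for each absent log feature):
  port scan: 0.20 × (1 − 0.21) × 0.86 = 0.13588
  lateral movement: 0.18 × (1 − 0.85) × 0.18 = 0.00486
  cryptomining: 0.62 × (1 − 0.94) × 0.34 = 0.012648
The unnormalized weights sum to 0.15339.
P(cryptomining | evidence) = 0.012648 / 0.15339 ≈ 0.082.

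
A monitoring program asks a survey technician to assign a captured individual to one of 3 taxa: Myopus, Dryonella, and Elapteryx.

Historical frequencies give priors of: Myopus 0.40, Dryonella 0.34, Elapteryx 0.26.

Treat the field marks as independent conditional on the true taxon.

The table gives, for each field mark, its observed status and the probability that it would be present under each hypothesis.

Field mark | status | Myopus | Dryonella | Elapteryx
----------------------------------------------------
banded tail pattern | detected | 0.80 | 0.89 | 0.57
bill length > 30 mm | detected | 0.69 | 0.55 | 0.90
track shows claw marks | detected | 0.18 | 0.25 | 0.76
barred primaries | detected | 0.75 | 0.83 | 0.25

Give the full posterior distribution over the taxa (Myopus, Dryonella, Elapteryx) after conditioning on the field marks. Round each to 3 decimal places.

For each hypothesis, the unnormalized posterior weight is prior × product of the field mark likelihoods:
  Myopus: 0.40 × 0.80 × 0.69 × 0.18 × 0.75 = 0.029808
  Dryonella: 0.34 × 0.89 × 0.55 × 0.25 × 0.83 = 0.034534
  Elapteryx: 0.26 × 0.57 × 0.90 × 0.76 × 0.25 = 0.025342
Marginal likelihood of the evidence = 0.089684.
P(Myopus | evidence) = 0.029808 / 0.089684 ≈ 0.332
P(Dryonella | evidence) = 0.034534 / 0.089684 ≈ 0.385
P(Elapteryx | evidence) = 0.025342 / 0.089684 ≈ 0.283

0.332, 0.385, 0.283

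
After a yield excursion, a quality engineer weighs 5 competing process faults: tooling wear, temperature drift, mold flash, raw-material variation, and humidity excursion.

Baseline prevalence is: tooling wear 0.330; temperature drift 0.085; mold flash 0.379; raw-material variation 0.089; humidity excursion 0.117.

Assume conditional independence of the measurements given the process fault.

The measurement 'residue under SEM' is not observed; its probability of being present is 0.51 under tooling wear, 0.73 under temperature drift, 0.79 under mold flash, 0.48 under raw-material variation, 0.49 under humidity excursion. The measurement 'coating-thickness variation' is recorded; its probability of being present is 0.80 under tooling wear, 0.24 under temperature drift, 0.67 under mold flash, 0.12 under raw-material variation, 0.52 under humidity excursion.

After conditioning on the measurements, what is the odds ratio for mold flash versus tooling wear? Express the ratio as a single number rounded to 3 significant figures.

Unnormalized posterior weight (prior times the measurement likelihoods) for each of the two hypotheses (using 1 − P(present | H) for each absent measurement):
  mold flash: 0.379 × (1 − 0.79) × 0.67 = 0.053325
  tooling wear: 0.330 × (1 − 0.51) × 0.80 = 0.12936
Odds(mold flash : tooling wear) = 0.053325 / 0.12936 ≈ 0.412.

0.412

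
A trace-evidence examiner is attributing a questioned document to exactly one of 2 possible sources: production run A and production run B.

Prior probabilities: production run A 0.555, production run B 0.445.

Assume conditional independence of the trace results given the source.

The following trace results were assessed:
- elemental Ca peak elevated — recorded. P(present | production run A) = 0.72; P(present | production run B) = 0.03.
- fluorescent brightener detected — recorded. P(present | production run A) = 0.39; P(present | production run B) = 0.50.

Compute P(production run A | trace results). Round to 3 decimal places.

0.959

By Bayes' rule with conditional independence, the unnormalized weight for each hypothesis is prior × ∏ likelihoods:
  production run A: 0.555 × 0.72 × 0.39 = 0.15584
  production run B: 0.445 × 0.03 × 0.50 = 0.006675
Normalizing constant Z = 0.15584 + 0.006675 = 0.16252.
P(production run A | evidence) = 0.15584 / 0.16252 ≈ 0.959.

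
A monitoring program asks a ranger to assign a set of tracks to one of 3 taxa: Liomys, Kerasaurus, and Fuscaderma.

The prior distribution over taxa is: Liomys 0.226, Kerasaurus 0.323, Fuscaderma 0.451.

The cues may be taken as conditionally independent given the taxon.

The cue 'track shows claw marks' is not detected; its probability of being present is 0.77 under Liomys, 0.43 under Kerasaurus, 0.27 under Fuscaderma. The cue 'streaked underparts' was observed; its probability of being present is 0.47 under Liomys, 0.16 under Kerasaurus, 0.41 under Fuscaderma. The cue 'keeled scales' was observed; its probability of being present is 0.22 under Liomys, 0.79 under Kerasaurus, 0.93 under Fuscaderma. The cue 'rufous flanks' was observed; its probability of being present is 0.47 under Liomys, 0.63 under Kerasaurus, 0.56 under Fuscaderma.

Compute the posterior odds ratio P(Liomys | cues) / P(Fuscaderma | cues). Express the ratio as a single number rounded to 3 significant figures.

Posterior odds equal prior odds times the likelihood ratio; only the two competing hypotheses matter (using 1 − P(present | H) for each absent cue).
  Liomys: 0.226 × (1 − 0.77) × 0.47 × 0.22 × 0.47 = 0.0025261
  Fuscaderma: 0.451 × (1 − 0.27) × 0.41 × 0.93 × 0.56 = 0.0703
Posterior odds = 0.0025261 / 0.0703 ≈ 0.0359.

0.0359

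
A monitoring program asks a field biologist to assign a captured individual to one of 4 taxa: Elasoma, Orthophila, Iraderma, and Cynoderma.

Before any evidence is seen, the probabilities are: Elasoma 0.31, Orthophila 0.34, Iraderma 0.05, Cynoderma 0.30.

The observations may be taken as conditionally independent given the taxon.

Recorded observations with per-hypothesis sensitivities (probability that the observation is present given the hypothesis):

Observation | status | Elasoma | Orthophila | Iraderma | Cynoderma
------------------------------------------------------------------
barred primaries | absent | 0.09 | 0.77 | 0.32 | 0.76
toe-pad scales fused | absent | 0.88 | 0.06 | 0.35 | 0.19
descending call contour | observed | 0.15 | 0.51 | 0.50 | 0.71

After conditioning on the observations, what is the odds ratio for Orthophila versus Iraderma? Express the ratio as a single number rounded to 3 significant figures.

The normalizing constant cancels in an odds ratio, so compute prior × likelihood for the two hypotheses only (using 1 − P(present | H) for each absent observation):
  Orthophila: 0.34 × (1 − 0.77) × (1 − 0.06) × 0.51 = 0.037489
  Iraderma: 0.05 × (1 − 0.32) × (1 − 0.35) × 0.50 = 0.01105
Posterior odds = 0.037489 / 0.01105 ≈ 3.39.

3.39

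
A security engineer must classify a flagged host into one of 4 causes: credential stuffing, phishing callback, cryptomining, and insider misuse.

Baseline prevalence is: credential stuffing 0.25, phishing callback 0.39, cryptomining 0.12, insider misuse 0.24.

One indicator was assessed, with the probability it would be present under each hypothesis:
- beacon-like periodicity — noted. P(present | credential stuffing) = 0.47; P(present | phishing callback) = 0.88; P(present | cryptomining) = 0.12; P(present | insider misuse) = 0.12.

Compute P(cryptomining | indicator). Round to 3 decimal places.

By Bayes' rule, the unnormalized weight for each hypothesis is prior × likelihood:
  credential stuffing: 0.25 × 0.47 = 0.1175
  phishing callback: 0.39 × 0.88 = 0.3432
  cryptomining: 0.12 × 0.12 = 0.0144
  insider misuse: 0.24 × 0.12 = 0.0288
Marginal likelihood of the evidence = 0.5039.
P(cryptomining | evidence) = 0.0144 / 0.5039 ≈ 0.029.

0.029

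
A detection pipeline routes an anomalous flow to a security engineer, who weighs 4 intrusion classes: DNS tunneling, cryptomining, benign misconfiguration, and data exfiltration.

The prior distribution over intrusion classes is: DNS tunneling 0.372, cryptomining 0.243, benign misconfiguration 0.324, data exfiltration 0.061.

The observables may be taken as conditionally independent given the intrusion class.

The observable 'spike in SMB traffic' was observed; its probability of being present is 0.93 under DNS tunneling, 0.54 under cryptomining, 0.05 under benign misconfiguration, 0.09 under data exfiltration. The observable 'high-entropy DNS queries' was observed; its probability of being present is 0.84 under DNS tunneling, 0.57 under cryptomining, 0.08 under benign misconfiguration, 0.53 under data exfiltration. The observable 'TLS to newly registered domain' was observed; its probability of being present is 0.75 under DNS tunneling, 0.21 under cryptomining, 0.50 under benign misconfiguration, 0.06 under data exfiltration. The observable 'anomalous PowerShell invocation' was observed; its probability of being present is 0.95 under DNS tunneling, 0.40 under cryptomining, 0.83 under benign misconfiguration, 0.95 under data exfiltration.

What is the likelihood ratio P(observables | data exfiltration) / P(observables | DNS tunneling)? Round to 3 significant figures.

0.00488

Joint likelihood of the observable pattern under each hypothesis:
  data exfiltration: 0.09 × 0.53 × 0.06 × 0.95 = 0.0027189
  DNS tunneling: 0.93 × 0.84 × 0.75 × 0.95 = 0.5566
Bayes factor = 0.0027189 / 0.5566 ≈ 0.00488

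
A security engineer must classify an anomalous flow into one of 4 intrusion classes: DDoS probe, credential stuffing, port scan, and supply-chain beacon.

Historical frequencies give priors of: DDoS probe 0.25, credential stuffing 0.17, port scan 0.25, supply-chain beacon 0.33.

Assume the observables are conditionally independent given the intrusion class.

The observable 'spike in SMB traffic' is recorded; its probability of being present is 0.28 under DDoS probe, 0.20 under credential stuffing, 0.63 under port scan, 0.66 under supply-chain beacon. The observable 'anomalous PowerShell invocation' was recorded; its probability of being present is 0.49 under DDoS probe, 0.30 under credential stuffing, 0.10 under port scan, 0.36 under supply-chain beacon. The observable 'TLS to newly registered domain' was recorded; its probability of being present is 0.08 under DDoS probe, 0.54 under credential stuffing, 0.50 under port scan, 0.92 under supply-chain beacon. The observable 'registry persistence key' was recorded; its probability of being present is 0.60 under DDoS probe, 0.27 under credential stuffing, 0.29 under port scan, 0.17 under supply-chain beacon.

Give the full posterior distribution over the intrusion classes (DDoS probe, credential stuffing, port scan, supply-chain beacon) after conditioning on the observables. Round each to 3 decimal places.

Multiply each prior by the joint likelihood of the observable pattern:
  DDoS probe: 0.25 × 0.28 × 0.49 × 0.08 × 0.60 = 0.0016464
  credential stuffing: 0.17 × 0.20 × 0.30 × 0.54 × 0.27 = 0.0014872
  port scan: 0.25 × 0.63 × 0.10 × 0.50 × 0.29 = 0.0022837
  supply-chain beacon: 0.33 × 0.66 × 0.36 × 0.92 × 0.17 = 0.012263
Normalizing constant Z = 0.0016464 + 0.0014872 + 0.0022837 + 0.012263 = 0.01768.
P(DDoS probe | evidence) = 0.0016464 / 0.01768 ≈ 0.093
P(credential stuffing | evidence) = 0.0014872 / 0.01768 ≈ 0.084
P(port scan | evidence) = 0.0022837 / 0.01768 ≈ 0.129
P(supply-chain beacon | evidence) = 0.012263 / 0.01768 ≈ 0.694

0.093, 0.084, 0.129, 0.694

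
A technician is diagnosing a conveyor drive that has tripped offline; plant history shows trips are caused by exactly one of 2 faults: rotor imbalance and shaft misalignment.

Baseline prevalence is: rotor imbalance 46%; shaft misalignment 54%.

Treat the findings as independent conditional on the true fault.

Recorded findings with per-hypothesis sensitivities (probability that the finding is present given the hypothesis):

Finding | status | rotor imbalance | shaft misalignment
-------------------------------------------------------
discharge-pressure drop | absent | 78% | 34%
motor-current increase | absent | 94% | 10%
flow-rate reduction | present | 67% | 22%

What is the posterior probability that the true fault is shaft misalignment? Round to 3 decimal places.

For each hypothesis, the unnormalized posterior weight is prior × product of the finding likelihoods (using 1 − P(present | H) for each absent finding):
  rotor imbalance: 0.46 × (1 − 0.78) × (1 − 0.94) × 0.67 = 0.0040682
  shaft misalignment: 0.54 × (1 − 0.34) × (1 − 0.10) × 0.22 = 0.070567
Marginal likelihood of the evidence = 0.074635.
P(shaft misalignment | evidence) = 0.070567 / 0.074635 ≈ 0.945.

0.945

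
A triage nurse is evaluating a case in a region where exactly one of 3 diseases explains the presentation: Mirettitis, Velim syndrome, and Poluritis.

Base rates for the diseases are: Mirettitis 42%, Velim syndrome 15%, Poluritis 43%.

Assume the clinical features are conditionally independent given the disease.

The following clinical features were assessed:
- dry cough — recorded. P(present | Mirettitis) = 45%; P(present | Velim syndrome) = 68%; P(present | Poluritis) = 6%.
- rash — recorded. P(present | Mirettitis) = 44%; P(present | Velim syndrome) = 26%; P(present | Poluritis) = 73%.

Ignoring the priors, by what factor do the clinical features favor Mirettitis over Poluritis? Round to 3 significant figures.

4.52

Joint likelihood of the clinical feature pattern under each hypothesis:
  Mirettitis: 0.45 × 0.44 = 0.198
  Poluritis: 0.06 × 0.73 = 0.0438
Bayes factor = 0.198 / 0.0438 ≈ 4.52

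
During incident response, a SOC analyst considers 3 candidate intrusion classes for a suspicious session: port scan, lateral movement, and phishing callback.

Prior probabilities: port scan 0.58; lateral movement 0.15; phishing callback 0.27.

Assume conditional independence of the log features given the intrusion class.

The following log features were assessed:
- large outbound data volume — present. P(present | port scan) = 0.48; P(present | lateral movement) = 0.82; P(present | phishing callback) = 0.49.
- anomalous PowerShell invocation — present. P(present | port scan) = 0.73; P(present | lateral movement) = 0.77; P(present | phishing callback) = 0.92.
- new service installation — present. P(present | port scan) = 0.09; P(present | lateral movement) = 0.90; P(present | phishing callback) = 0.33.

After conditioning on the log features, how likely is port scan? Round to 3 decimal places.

Multiply each prior by the joint likelihood of the log feature pattern:
  port scan: 0.58 × 0.48 × 0.73 × 0.09 = 0.018291
  lateral movement: 0.15 × 0.82 × 0.77 × 0.90 = 0.085239
  phishing callback: 0.27 × 0.49 × 0.92 × 0.33 = 0.040166
The unnormalized weights sum to 0.1437.
P(port scan | evidence) = 0.018291 / 0.1437 ≈ 0.127.

0.127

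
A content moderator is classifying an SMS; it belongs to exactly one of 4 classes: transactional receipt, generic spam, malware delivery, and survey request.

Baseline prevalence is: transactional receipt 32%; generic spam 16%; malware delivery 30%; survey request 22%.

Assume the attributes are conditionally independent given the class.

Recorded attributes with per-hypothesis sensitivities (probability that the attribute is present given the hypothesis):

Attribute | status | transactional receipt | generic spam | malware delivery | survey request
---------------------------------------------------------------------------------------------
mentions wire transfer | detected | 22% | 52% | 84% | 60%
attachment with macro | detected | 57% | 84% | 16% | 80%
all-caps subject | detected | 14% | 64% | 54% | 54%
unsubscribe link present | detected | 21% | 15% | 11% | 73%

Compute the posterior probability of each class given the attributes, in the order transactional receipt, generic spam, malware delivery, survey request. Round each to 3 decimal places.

0.023, 0.129, 0.046, 0.802

Multiply each prior by the joint likelihood of the attribute pattern:
  transactional receipt: 0.32 × 0.22 × 0.57 × 0.14 × 0.21 = 0.0011798
  generic spam: 0.16 × 0.52 × 0.84 × 0.64 × 0.15 = 0.0067092
  malware delivery: 0.30 × 0.84 × 0.16 × 0.54 × 0.11 = 0.002395
  survey request: 0.22 × 0.60 × 0.80 × 0.54 × 0.73 = 0.041628
The unnormalized weights sum to 0.051912.
P(transactional receipt | evidence) = 0.0011798 / 0.051912 ≈ 0.023
P(generic spam | evidence) = 0.0067092 / 0.051912 ≈ 0.129
P(malware delivery | evidence) = 0.002395 / 0.051912 ≈ 0.046
P(survey request | evidence) = 0.041628 / 0.051912 ≈ 0.802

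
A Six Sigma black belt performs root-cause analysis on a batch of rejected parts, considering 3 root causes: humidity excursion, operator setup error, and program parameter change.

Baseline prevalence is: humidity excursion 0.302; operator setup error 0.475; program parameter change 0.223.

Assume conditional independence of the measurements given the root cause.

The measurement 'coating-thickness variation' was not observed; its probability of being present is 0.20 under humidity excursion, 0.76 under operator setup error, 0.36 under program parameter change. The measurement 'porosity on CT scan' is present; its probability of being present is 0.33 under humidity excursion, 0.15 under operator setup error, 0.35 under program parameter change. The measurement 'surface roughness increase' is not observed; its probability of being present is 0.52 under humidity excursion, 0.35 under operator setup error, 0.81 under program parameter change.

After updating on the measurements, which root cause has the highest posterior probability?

By Bayes' rule with conditional independence, the unnormalized weight for each hypothesis is prior × ∏ likelihoods (using 1 − P(present | H) for each absent measurement):
  humidity excursion: 0.302 × (1 − 0.20) × 0.33 × (1 − 0.52) = 0.038269
  operator setup error: 0.475 × (1 − 0.76) × 0.15 × (1 − 0.35) = 0.011115
  program parameter change: 0.223 × (1 − 0.36) × 0.35 × (1 − 0.81) = 0.0094909
Normalizing constant Z = 0.038269 + 0.011115 + 0.0094909 = 0.058875.
P(humidity excursion | evidence) ≈ 0.038269 / 0.058875 ≈ 0.650
P(operator setup error | evidence) ≈ 0.011115 / 0.058875 ≈ 0.189
P(program parameter change | evidence) ≈ 0.0094909 / 0.058875 ≈ 0.161
The largest is 0.650, so humidity excursion is most probable.

humidity excursion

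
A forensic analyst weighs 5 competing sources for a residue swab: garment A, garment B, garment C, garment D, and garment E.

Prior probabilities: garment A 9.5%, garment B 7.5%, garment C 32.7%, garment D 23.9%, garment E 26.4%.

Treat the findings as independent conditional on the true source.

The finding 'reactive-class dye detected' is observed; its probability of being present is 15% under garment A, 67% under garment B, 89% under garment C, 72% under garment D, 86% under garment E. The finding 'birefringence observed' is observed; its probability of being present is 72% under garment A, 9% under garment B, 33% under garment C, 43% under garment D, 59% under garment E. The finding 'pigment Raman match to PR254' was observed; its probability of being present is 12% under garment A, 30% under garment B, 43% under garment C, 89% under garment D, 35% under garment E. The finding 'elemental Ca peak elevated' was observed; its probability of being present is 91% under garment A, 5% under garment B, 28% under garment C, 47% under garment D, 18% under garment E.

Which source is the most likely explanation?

garment D

For each hypothesis, the unnormalized posterior weight is prior × product of the finding likelihoods:
  garment A: 0.095 × 0.15 × 0.72 × 0.12 × 0.91 = 0.0011204
  garment B: 0.075 × 0.67 × 0.09 × 0.30 × 0.05 = 6.7838e-05
  garment C: 0.327 × 0.89 × 0.33 × 0.43 × 0.28 = 0.011563
  garment D: 0.239 × 0.72 × 0.43 × 0.89 × 0.47 = 0.030952
  garment E: 0.264 × 0.86 × 0.59 × 0.35 × 0.18 = 0.0084391
The unnormalized weights sum to 0.052142.
P(garment A | evidence) ≈ 0.0011204 / 0.052142 ≈ 0.021
P(garment B | evidence) ≈ 6.7838e-05 / 0.052142 ≈ 0.001
P(garment C | evidence) ≈ 0.011563 / 0.052142 ≈ 0.222
P(garment D | evidence) ≈ 0.030952 / 0.052142 ≈ 0.594
P(garment E | evidence) ≈ 0.0084391 / 0.052142 ≈ 0.162
The largest is 0.594, so garment D is most probable.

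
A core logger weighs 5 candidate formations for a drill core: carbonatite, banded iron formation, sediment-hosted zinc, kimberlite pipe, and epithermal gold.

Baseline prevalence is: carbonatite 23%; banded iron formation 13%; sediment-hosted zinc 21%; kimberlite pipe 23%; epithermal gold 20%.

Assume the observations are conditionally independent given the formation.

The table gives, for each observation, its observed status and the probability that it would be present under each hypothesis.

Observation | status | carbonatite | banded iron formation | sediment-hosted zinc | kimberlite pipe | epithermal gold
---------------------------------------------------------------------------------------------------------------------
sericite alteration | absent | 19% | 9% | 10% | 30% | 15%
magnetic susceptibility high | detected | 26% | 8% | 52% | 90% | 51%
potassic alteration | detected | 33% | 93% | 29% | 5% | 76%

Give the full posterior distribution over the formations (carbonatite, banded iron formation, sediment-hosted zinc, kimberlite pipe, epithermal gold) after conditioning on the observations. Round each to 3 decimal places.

0.126, 0.070, 0.225, 0.057, 0.521

For each hypothesis, the unnormalized posterior weight is prior × product of the observation likelihoods (using 1 − P(present | H) for each absent observation):
  carbonatite: 0.23 × (1 − 0.19) × 0.26 × 0.33 = 0.015985
  banded iron formation: 0.13 × (1 − 0.09) × 0.08 × 0.93 = 0.0088015
  sediment-hosted zinc: 0.21 × (1 − 0.10) × 0.52 × 0.29 = 0.028501
  kimberlite pipe: 0.23 × (1 − 0.30) × 0.90 × 0.05 = 0.007245
  epithermal gold: 0.20 × (1 − 0.15) × 0.51 × 0.76 = 0.065892
Normalizing constant Z = 0.015985 + 0.0088015 + 0.028501 + 0.007245 + 0.065892 = 0.12642.
P(carbonatite | evidence) = 0.015985 / 0.12642 ≈ 0.126
P(banded iron formation | evidence) = 0.0088015 / 0.12642 ≈ 0.070
P(sediment-hosted zinc | evidence) = 0.028501 / 0.12642 ≈ 0.225
P(kimberlite pipe | evidence) = 0.007245 / 0.12642 ≈ 0.057
P(epithermal gold | evidence) = 0.065892 / 0.12642 ≈ 0.521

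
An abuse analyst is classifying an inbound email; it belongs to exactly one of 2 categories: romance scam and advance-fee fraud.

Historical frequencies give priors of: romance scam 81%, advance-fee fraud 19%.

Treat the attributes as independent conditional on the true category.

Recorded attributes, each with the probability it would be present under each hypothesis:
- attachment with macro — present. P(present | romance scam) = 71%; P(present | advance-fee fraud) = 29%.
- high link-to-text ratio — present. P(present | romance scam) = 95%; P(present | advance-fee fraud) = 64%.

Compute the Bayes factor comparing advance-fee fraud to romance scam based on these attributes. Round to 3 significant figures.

The Bayes factor is the ratio of the joint likelihoods of the attribute pattern under the two hypotheses.
  advance-fee fraud: 0.29 × 0.64 = 0.1856
  romance scam: 0.71 × 0.95 = 0.6745
Bayes factor = 0.1856 / 0.6745 ≈ 0.275

0.275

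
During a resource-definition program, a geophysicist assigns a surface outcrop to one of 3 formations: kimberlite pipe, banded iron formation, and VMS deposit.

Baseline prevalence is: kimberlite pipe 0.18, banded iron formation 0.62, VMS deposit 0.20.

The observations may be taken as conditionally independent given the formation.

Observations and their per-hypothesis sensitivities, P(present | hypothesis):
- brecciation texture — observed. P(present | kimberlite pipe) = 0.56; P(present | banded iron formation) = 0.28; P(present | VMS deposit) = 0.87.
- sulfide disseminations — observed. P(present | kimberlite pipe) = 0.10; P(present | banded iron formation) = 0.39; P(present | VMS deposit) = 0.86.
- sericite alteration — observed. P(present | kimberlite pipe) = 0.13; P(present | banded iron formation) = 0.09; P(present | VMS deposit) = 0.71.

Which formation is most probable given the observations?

VMS deposit

Multiply each prior by the joint likelihood of the evidence pattern:
  kimberlite pipe: 0.18 × 0.56 × 0.10 × 0.13 = 0.0013104
  banded iron formation: 0.62 × 0.28 × 0.39 × 0.09 = 0.0060934
  VMS deposit: 0.20 × 0.87 × 0.86 × 0.71 = 0.10624
The unnormalized weights sum to 0.11365.
P(kimberlite pipe | evidence) ≈ 0.0013104 / 0.11365 ≈ 0.012
P(banded iron formation | evidence) ≈ 0.0060934 / 0.11365 ≈ 0.054
P(VMS deposit | evidence) ≈ 0.10624 / 0.11365 ≈ 0.935
The largest is 0.935, so VMS deposit is most probable.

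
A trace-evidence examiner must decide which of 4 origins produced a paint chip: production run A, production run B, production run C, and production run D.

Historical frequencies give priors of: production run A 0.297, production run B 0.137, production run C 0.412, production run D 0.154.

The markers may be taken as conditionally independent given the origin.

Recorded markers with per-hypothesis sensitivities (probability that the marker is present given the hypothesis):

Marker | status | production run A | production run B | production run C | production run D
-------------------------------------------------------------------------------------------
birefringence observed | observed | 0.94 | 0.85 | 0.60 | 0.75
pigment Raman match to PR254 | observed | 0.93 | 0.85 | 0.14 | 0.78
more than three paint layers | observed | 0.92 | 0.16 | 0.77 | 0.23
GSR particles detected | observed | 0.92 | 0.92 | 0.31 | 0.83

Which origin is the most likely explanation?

production run A

For each hypothesis, the unnormalized posterior weight is prior × product of the marker likelihoods:
  production run A: 0.297 × 0.94 × 0.93 × 0.92 × 0.92 = 0.21976
  production run B: 0.137 × 0.85 × 0.85 × 0.16 × 0.92 = 0.01457
  production run C: 0.412 × 0.60 × 0.14 × 0.77 × 0.31 = 0.0082609
  production run D: 0.154 × 0.75 × 0.78 × 0.23 × 0.83 = 0.017198
The unnormalized weights sum to 0.25979.
P(production run A | evidence) ≈ 0.21976 / 0.25979 ≈ 0.846
P(production run B | evidence) ≈ 0.01457 / 0.25979 ≈ 0.056
P(production run C | evidence) ≈ 0.0082609 / 0.25979 ≈ 0.032
P(production run D | evidence) ≈ 0.017198 / 0.25979 ≈ 0.066
The largest is 0.846, so production run A is most probable.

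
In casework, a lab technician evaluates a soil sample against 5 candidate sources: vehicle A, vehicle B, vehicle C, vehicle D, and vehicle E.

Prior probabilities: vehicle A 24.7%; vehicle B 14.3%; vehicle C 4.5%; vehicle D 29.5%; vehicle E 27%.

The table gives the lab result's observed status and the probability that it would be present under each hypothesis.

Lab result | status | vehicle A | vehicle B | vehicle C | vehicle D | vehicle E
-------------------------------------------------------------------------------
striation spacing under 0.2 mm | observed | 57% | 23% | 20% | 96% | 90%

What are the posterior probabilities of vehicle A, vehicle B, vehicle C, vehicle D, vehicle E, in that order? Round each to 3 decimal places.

Multiply each prior by the likelihood of the lab result:
  vehicle A: 0.247 × 0.57 = 0.14079
  vehicle B: 0.143 × 0.23 = 0.03289
  vehicle C: 0.045 × 0.20 = 0.009
  vehicle D: 0.295 × 0.96 = 0.2832
  vehicle E: 0.270 × 0.90 = 0.243
Normalizing constant Z = 0.14079 + 0.03289 + 0.009 + 0.2832 + 0.243 = 0.70888.
P(vehicle A | evidence) = 0.14079 / 0.70888 ≈ 0.199
P(vehicle B | evidence) = 0.03289 / 0.70888 ≈ 0.046
P(vehicle C | evidence) = 0.009 / 0.70888 ≈ 0.013
P(vehicle D | evidence) = 0.2832 / 0.70888 ≈ 0.400
P(vehicle E | evidence) = 0.243 / 0.70888 ≈ 0.343

0.199, 0.046, 0.013, 0.400, 0.343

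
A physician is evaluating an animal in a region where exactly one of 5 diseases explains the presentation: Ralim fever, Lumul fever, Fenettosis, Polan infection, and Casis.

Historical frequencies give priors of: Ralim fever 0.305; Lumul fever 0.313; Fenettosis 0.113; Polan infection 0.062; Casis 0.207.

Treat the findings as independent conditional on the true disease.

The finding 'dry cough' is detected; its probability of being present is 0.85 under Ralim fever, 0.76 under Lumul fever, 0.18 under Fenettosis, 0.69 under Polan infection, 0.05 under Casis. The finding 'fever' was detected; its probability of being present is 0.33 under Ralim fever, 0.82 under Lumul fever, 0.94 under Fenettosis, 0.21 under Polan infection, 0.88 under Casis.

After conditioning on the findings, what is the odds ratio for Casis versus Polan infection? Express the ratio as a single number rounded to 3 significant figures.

Posterior odds equal prior odds times the likelihood ratio; only the two competing hypotheses matter.
  Casis: 0.207 × 0.05 × 0.88 = 0.009108
  Polan infection: 0.062 × 0.69 × 0.21 = 0.0089838
Odds(Casis : Polan infection) = 0.009108 / 0.0089838 ≈ 1.01.

1.01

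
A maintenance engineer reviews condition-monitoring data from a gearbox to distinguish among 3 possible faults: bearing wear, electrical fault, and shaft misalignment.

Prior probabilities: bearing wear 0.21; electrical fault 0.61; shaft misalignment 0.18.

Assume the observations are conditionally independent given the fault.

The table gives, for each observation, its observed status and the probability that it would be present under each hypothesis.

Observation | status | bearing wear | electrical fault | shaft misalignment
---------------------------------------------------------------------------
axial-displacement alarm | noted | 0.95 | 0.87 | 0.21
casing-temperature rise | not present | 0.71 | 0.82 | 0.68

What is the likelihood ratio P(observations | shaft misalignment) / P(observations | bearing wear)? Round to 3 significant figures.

The Bayes factor is the ratio of the joint likelihoods of the evidence pattern under the two hypotheses (using 1 − P(present | H) for each absent observation).
  shaft misalignment: 0.21 × (1 − 0.68) = 0.0672
  bearing wear: 0.95 × (1 − 0.71) = 0.2755
Bayes factor = 0.0672 / 0.2755 ≈ 0.244

0.244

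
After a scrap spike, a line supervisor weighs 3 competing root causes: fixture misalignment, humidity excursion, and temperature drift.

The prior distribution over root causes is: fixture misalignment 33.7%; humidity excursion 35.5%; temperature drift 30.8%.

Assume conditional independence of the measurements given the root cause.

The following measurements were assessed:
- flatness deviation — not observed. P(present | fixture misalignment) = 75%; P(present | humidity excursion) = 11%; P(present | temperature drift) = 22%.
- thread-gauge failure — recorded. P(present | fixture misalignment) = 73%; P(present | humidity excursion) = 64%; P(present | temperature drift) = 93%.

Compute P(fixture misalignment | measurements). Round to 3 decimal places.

0.126

For each hypothesis, the unnormalized posterior weight is prior × product of the measurement likelihoods (using 1 − P(present | H) for each absent measurement):
  fixture misalignment: 0.337 × (1 − 0.75) × 0.73 = 0.061503
  humidity excursion: 0.355 × (1 − 0.11) × 0.64 = 0.20221
  temperature drift: 0.308 × (1 − 0.22) × 0.93 = 0.22342
Normalizing constant Z = 0.061503 + 0.20221 + 0.22342 = 0.48713.
P(fixture misalignment | evidence) = 0.061503 / 0.48713 ≈ 0.126.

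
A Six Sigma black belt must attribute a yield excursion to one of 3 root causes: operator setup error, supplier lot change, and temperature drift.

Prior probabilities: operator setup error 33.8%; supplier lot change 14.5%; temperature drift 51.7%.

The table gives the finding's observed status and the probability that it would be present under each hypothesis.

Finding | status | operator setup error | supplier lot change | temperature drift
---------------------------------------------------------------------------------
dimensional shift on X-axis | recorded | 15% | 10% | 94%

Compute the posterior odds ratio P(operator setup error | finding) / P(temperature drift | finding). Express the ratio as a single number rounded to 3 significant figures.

0.104

The normalizing constant cancels in an odds ratio, so compute prior × likelihood for the two hypotheses only:
  operator setup error: 0.338 × 0.15 = 0.0507
  temperature drift: 0.517 × 0.94 = 0.48598
Odds(operator setup error : temperature drift) = 0.0507 / 0.48598 ≈ 0.104.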